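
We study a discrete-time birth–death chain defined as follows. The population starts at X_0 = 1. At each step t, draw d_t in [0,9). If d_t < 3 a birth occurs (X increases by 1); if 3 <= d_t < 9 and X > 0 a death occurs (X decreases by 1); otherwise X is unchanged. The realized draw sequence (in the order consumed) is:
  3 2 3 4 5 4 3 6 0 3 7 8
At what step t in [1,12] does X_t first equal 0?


1

t=0: X=1, d=3 → death, X_1=0
t=1: X=0, d=2 → birth, X_2=1
t=2: X=1, d=3 → death, X_3=0
t=3: X=0, d=4 → hold, X_4=0
t=4: X=0, d=5 → hold, X_5=0
t=5: X=0, d=4 → hold, X_6=0
t=6: X=0, d=3 → hold, X_7=0
t=7: X=0, d=6 → hold, X_8=0
t=8: X=0, d=0 → birth, X_9=1
t=9: X=1, d=3 → death, X_10=0
t=10: X=0, d=7 → hold, X_11=0
t=11: X=0, d=8 → hold, X_12=0


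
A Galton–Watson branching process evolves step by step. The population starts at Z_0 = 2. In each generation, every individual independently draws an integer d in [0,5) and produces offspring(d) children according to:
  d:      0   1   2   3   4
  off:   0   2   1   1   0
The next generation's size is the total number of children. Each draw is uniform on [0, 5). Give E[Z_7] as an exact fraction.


32768/78125

Outcome values over d=0..4: [0, 2, 1, 1, 0]
Σy = 4, Σy² = 6, M = 5
μ = 4/5 = 4/5,  σ² = 6/5 − (4/5)² = 14/25
E[Z_0] = 2
E[Z_1] = 4/5·E[Z_0] = 8/5
E[Z_2] = 4/5·E[Z_1] = 32/25
E[Z_3] = 4/5·E[Z_2] = 128/125
E[Z_4] = 4/5·E[Z_3] = 512/625
E[Z_5] = 4/5·E[Z_4] = 2048/3125
E[Z_6] = 4/5·E[Z_5] = 8192/15625
E[Z_7] = 4/5·E[Z_6] = 32768/78125


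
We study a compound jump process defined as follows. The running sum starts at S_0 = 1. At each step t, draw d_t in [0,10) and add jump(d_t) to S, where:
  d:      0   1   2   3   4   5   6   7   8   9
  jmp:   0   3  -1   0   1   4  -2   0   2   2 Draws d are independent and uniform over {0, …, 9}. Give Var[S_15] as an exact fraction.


Outcome values over d=0..9: [0, 3, -1, 0, 1, 4, -2, 0, 2, 2]
Σy = 9, Σy² = 39, M = 10
μ = 9/10 = 9/10,  σ² = 39/10 − (9/10)² = 309/100
Independent increments: Var[S_15] = 15·σ² = 15·(309/100) = 927/20

927/20


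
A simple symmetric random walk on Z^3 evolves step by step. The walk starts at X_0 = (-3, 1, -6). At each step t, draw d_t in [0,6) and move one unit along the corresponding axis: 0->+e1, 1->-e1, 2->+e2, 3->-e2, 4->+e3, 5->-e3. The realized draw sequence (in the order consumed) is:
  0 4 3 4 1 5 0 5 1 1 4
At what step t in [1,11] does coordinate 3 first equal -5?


t=0: X=(-3, 1, -6), d=0 → +e1, X_1=(-2, 1, -6)
t=1: X=(-2, 1, -6), d=4 → +e3, X_2=(-2, 1, -5)
t=2: X=(-2, 1, -5), d=3 → -e2, X_3=(-2, 0, -5)
t=3: X=(-2, 0, -5), d=4 → +e3, X_4=(-2, 0, -4)
t=4: X=(-2, 0, -4), d=1 → -e1, X_5=(-3, 0, -4)
t=5: X=(-3, 0, -4), d=5 → -e3, X_6=(-3, 0, -5)
t=6: X=(-3, 0, -5), d=0 → +e1, X_7=(-2, 0, -5)
t=7: X=(-2, 0, -5), d=5 → -e3, X_8=(-2, 0, -6)
t=8: X=(-2, 0, -6), d=1 → -e1, X_9=(-3, 0, -6)
t=9: X=(-3, 0, -6), d=1 → -e1, X_10=(-4, 0, -6)
t=10: X=(-4, 0, -6), d=4 → +e3, X_11=(-4, 0, -5)

2


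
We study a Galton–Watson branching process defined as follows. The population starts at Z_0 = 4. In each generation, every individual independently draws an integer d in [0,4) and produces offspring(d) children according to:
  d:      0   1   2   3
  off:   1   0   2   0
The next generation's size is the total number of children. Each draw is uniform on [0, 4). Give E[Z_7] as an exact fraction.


2187/4096

Outcome values over d=0..3: [1, 0, 2, 0]
Σy = 3, Σy² = 5, M = 4
μ = 3/4 = 3/4,  σ² = 5/4 − (3/4)² = 11/16
E[Z_0] = 4
E[Z_1] = 3/4·E[Z_0] = 3
E[Z_2] = 3/4·E[Z_1] = 9/4
E[Z_3] = 3/4·E[Z_2] = 27/16
E[Z_4] = 3/4·E[Z_3] = 81/64
E[Z_5] = 3/4·E[Z_4] = 243/256
E[Z_6] = 3/4·E[Z_5] = 729/1024
E[Z_7] = 3/4·E[Z_6] = 2187/4096


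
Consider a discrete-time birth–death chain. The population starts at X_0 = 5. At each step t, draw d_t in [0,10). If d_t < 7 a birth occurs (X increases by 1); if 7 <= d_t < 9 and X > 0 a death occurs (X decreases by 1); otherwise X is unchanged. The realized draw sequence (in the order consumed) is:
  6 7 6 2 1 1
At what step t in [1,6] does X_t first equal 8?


5

t=0: X=5, d=6 → birth, X_1=6
t=1: X=6, d=7 → death, X_2=5
t=2: X=5, d=6 → birth, X_3=6
t=3: X=6, d=2 → birth, X_4=7
t=4: X=7, d=1 → birth, X_5=8
t=5: X=8, d=1 → birth, X_6=9


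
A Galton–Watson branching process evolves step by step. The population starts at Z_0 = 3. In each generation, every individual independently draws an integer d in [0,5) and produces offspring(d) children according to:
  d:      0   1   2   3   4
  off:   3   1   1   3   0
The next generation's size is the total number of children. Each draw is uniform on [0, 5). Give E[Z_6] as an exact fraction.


786432/15625

Outcome values over d=0..4: [3, 1, 1, 3, 0]
Σy = 8, Σy² = 20, M = 5
μ = 8/5 = 8/5,  σ² = 20/5 − (8/5)² = 36/25
E[Z_0] = 3
E[Z_1] = 8/5·E[Z_0] = 24/5
E[Z_2] = 8/5·E[Z_1] = 192/25
E[Z_3] = 8/5·E[Z_2] = 1536/125
E[Z_4] = 8/5·E[Z_3] = 12288/625
E[Z_5] = 8/5·E[Z_4] = 98304/3125
E[Z_6] = 8/5·E[Z_5] = 786432/15625


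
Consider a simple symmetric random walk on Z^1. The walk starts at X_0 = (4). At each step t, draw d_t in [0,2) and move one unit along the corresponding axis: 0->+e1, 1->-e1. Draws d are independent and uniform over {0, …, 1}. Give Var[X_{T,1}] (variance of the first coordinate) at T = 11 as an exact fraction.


11

Outcome values over d=0..1: [1, -1]
Σy = 0, Σy² = 2, M = 2
μ = 0/2 = 0,  σ² = 2/2 − (0)² = 1
Independent increments: Var[X_11] = 11·σ² = 11·(1) = 11


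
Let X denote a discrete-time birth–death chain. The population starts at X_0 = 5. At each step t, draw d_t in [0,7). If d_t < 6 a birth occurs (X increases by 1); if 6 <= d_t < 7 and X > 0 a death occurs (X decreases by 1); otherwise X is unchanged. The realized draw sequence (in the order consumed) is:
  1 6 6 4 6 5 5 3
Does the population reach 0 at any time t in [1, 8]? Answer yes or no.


no

t=0: X=5, d=1 → birth, X_1=6
t=1: X=6, d=6 → death, X_2=5
t=2: X=5, d=6 → death, X_3=4
t=3: X=4, d=4 → birth, X_4=5
t=4: X=5, d=6 → death, X_5=4
t=5: X=4, d=5 → birth, X_6=5
t=6: X=5, d=5 → birth, X_7=6
t=7: X=6, d=3 → birth, X_8=7


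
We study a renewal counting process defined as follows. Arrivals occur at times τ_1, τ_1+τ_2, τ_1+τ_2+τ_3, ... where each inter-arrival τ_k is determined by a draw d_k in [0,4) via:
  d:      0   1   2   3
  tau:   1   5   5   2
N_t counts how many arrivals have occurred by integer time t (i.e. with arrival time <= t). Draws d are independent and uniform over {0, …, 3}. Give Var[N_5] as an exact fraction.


564455/1048576

Inter-arrival values over d=0..3: [1, 5, 5, 2]
Each d has probability 1/4, so the pmf of τ is: f(1) = 1/4, f(2) = 1/4, f(5) = 1/2
Let p_n(j) = P(N_n = j), with p_0 = [1]. Condition on τ_1: p_n(0) = P(τ > n), and for j >= 1, p_n(j) = Σ_{k<=n} f(k)·p_{n−k}(j−1)
p_1 = [3/4, 1/4]  (j = 0..1)
p_2 = [1/2, 7/16, 1/16]  (j = 0..2)
p_3 = [1/2, 5/16, 11/64, 1/64]  (j = 0..3)
p_4 = [1/2, 1/4, 3/16, 15/256, 1/256]  (j = 0..4)
p_5 = [0, 3/4, 9/64, 23/256, 19/1024, 1/1024]  (j = 0..5)
E[N_5] = Σ j·p_5(j) = 1413/1024;  E[N_5²] = Σ j²·p_5(j) = 2501/1024
Var[N_5] = 2501/1024 − (1413/1024)² = 564455/1048576


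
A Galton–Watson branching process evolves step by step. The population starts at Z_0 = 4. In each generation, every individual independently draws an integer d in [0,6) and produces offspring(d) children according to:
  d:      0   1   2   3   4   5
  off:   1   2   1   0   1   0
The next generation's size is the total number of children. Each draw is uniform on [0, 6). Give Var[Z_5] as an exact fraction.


Outcome values over d=0..5: [1, 2, 1, 0, 1, 0]
Σy = 5, Σy² = 7, M = 6
μ = 5/6 = 5/6,  σ² = 7/6 − (5/6)² = 17/36
V_0 = 0, E_0 = 4
V_1 = 17/36·E_0 + (5/6)²·V_0 = 17/9;  E_1 = 10/3
V_2 = 17/36·E_1 + (5/6)²·V_1 = 935/324;  E_2 = 25/9
V_3 = 17/36·E_2 + (5/6)²·V_2 = 38675/11664;  E_3 = 125/54
V_4 = 17/36·E_3 + (5/6)²·V_3 = 1425875/419904;  E_4 = 625/324
V_5 = 17/36·E_4 + (5/6)²·V_4 = 49416875/15116544;  E_5 = 3125/1944

49416875/15116544


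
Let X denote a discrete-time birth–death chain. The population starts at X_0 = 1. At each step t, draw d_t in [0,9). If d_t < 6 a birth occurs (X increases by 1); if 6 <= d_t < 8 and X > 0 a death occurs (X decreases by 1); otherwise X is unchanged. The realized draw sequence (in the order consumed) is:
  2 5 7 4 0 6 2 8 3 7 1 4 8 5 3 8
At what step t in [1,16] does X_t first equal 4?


t=0: X=1, d=2 → birth, X_1=2
t=1: X=2, d=5 → birth, X_2=3
t=2: X=3, d=7 → death, X_3=2
t=3: X=2, d=4 → birth, X_4=3
t=4: X=3, d=0 → birth, X_5=4
t=5: X=4, d=6 → death, X_6=3
t=6: X=3, d=2 → birth, X_7=4
t=7: X=4, d=8 → hold, X_8=4
t=8: X=4, d=3 → birth, X_9=5
t=9: X=5, d=7 → death, X_10=4
t=10: X=4, d=1 → birth, X_11=5
t=11: X=5, d=4 → birth, X_12=6
t=12: X=6, d=8 → hold, X_13=6
t=13: X=6, d=5 → birth, X_14=7
t=14: X=7, d=3 → birth, X_15=8
t=15: X=8, d=8 → hold, X_16=8

5


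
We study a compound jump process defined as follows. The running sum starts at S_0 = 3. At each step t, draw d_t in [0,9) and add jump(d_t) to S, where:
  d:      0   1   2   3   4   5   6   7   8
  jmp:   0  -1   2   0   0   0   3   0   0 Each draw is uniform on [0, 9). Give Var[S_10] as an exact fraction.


1100/81

Outcome values over d=0..8: [0, -1, 2, 0, 0, 0, 3, 0, 0]
Σy = 4, Σy² = 14, M = 9
μ = 4/9 = 4/9,  σ² = 14/9 − (4/9)² = 110/81
Independent increments: Var[S_10] = 10·σ² = 10·(110/81) = 1100/81


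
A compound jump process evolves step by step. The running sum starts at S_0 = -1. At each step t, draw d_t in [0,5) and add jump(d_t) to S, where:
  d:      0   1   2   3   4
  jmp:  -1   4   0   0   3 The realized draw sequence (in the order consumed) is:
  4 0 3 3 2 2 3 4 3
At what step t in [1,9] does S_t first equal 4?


8

t=0: S=-1, d=4, jump=3, S_1=2
t=1: S=2, d=0, jump=-1, S_2=1
t=2: S=1, d=3, jump=0, S_3=1
t=3: S=1, d=3, jump=0, S_4=1
t=4: S=1, d=2, jump=0, S_5=1
t=5: S=1, d=2, jump=0, S_6=1
t=6: S=1, d=3, jump=0, S_7=1
t=7: S=1, d=4, jump=3, S_8=4
t=8: S=4, d=3, jump=0, S_9=4


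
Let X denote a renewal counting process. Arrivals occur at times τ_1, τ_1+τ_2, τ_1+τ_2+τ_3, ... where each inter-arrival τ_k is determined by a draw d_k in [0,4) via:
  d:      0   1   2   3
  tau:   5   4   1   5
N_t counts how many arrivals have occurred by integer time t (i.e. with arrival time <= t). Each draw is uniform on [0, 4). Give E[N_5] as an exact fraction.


1237/1024

Inter-arrival values over d=0..3: [5, 4, 1, 5]
Each d has probability 1/4, so the pmf of τ is: f(1) = 1/4, f(4) = 1/4, f(5) = 1/2
Renewal equation for m(n) = E[N_n]: condition on τ_1 = k (if k <= n, one arrival plus a fresh copy on the remaining n−k steps): m(n) = F(n) + Σ_{k<=n} f(k)·m(n−k), where F(n) = P(τ <= n) and m(0) = 0
m(1) = F(1) = 1/4
m(2) = F(2) + f(1)·m(1) = 1/4 + 1/4·1/4 = 5/16
m(3) = F(3) + f(1)·m(2) = 1/4 + 1/4·5/16 = 21/64
m(4) = F(4) + f(1)·m(3) = 1/2 + 1/4·21/64 = 149/256
m(5) = F(5) + f(1)·m(4) + f(4)·m(1) = 1 + 1/4·149/256 + 1/4·1/4 = 1237/1024
E[N_5] = m(5) = 1237/1024


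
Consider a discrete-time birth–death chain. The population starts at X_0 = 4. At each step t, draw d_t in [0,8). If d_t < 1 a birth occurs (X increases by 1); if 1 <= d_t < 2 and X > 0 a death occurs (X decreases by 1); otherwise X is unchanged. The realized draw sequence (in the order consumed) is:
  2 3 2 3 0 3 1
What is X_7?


t=0: X=4, d=2 → hold, X_1=4
t=1: X=4, d=3 → hold, X_2=4
t=2: X=4, d=2 → hold, X_3=4
t=3: X=4, d=3 → hold, X_4=4
t=4: X=4, d=0 → birth, X_5=5
t=5: X=5, d=3 → hold, X_6=5
t=6: X=5, d=1 → death, X_7=4

4


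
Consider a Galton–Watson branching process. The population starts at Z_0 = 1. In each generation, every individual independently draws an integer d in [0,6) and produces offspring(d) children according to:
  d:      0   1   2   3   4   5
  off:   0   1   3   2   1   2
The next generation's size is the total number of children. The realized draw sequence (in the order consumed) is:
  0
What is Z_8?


gen 0: Z_0=1, draws=[0], offspring=[0], Z_1=0
gen 1: Z_1=0, draws=[], offspring=[], Z_2=0
gen 2: Z_2=0, draws=[], offspring=[], Z_3=0
gen 3: Z_3=0, draws=[], offspring=[], Z_4=0
gen 4: Z_4=0, draws=[], offspring=[], Z_5=0
gen 5: Z_5=0, draws=[], offspring=[], Z_6=0
gen 6: Z_6=0, draws=[], offspring=[], Z_7=0
gen 7: Z_7=0, draws=[], offspring=[], Z_8=0

0


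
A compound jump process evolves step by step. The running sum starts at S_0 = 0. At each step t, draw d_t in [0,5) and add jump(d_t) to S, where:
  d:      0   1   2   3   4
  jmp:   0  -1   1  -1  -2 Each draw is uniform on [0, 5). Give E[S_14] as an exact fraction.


Outcome values over d=0..4: [0, -1, 1, -1, -2]
Σy = -3, Σy² = 7, M = 5
μ = -3/5 = -3/5,  σ² = 7/5 − (-3/5)² = 26/25
E[S_14] = 0 + 14·(-3/5) = -42/5

-42/5


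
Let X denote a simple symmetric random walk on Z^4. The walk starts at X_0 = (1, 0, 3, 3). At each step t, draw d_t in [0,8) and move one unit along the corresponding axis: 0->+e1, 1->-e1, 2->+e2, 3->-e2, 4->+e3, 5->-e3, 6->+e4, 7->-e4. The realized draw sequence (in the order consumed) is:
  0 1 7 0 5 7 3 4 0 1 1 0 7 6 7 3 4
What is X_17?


(2, -2, 4, 0)

t=0: X=(1, 0, 3, 3), d=0 → +e1, X_1=(2, 0, 3, 3)
t=1: X=(2, 0, 3, 3), d=1 → -e1, X_2=(1, 0, 3, 3)
t=2: X=(1, 0, 3, 3), d=7 → -e4, X_3=(1, 0, 3, 2)
t=3: X=(1, 0, 3, 2), d=0 → +e1, X_4=(2, 0, 3, 2)
t=4: X=(2, 0, 3, 2), d=5 → -e3, X_5=(2, 0, 2, 2)
t=5: X=(2, 0, 2, 2), d=7 → -e4, X_6=(2, 0, 2, 1)
t=6: X=(2, 0, 2, 1), d=3 → -e2, X_7=(2, -1, 2, 1)
t=7: X=(2, -1, 2, 1), d=4 → +e3, X_8=(2, -1, 3, 1)
t=8: X=(2, -1, 3, 1), d=0 → +e1, X_9=(3, -1, 3, 1)
t=9: X=(3, -1, 3, 1), d=1 → -e1, X_10=(2, -1, 3, 1)
t=10: X=(2, -1, 3, 1), d=1 → -e1, X_11=(1, -1, 3, 1)
t=11: X=(1, -1, 3, 1), d=0 → +e1, X_12=(2, -1, 3, 1)
t=12: X=(2, -1, 3, 1), d=7 → -e4, X_13=(2, -1, 3, 0)
t=13: X=(2, -1, 3, 0), d=6 → +e4, X_14=(2, -1, 3, 1)
t=14: X=(2, -1, 3, 1), d=7 → -e4, X_15=(2, -1, 3, 0)
t=15: X=(2, -1, 3, 0), d=3 → -e2, X_16=(2, -2, 3, 0)
t=16: X=(2, -2, 3, 0), d=4 → +e3, X_17=(2, -2, 4, 0)


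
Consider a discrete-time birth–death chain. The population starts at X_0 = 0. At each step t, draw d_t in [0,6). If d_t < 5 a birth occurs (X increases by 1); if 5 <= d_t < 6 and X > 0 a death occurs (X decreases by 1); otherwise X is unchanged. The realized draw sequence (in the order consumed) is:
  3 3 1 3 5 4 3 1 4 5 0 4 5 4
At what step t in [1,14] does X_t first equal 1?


t=0: X=0, d=3 → birth, X_1=1
t=1: X=1, d=3 → birth, X_2=2
t=2: X=2, d=1 → birth, X_3=3
t=3: X=3, d=3 → birth, X_4=4
t=4: X=4, d=5 → death, X_5=3
t=5: X=3, d=4 → birth, X_6=4
t=6: X=4, d=3 → birth, X_7=5
t=7: X=5, d=1 → birth, X_8=6
t=8: X=6, d=4 → birth, X_9=7
t=9: X=7, d=5 → death, X_10=6
t=10: X=6, d=0 → birth, X_11=7
t=11: X=7, d=4 → birth, X_12=8
t=12: X=8, d=5 → death, X_13=7
t=13: X=7, d=4 → birth, X_14=8

1


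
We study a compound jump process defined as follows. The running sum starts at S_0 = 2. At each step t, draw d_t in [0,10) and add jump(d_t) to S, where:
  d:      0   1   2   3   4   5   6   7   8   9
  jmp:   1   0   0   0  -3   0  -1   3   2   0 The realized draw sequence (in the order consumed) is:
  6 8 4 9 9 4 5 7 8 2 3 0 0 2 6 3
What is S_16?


3

t=0: S=2, d=6, jump=-1, S_1=1
t=1: S=1, d=8, jump=2, S_2=3
t=2: S=3, d=4, jump=-3, S_3=0
t=3: S=0, d=9, jump=0, S_4=0
t=4: S=0, d=9, jump=0, S_5=0
t=5: S=0, d=4, jump=-3, S_6=-3
t=6: S=-3, d=5, jump=0, S_7=-3
t=7: S=-3, d=7, jump=3, S_8=0
t=8: S=0, d=8, jump=2, S_9=2
t=9: S=2, d=2, jump=0, S_10=2
t=10: S=2, d=3, jump=0, S_11=2
t=11: S=2, d=0, jump=1, S_12=3
t=12: S=3, d=0, jump=1, S_13=4
t=13: S=4, d=2, jump=0, S_14=4
t=14: S=4, d=6, jump=-1, S_15=3
t=15: S=3, d=3, jump=0, S_16=3


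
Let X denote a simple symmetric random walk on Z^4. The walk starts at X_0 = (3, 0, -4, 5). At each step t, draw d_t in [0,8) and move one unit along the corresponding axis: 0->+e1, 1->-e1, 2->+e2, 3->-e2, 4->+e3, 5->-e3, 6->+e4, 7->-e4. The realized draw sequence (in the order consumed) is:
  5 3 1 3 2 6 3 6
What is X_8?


t=0: X=(3, 0, -4, 5), d=5 → -e3, X_1=(3, 0, -5, 5)
t=1: X=(3, 0, -5, 5), d=3 → -e2, X_2=(3, -1, -5, 5)
t=2: X=(3, -1, -5, 5), d=1 → -e1, X_3=(2, -1, -5, 5)
t=3: X=(2, -1, -5, 5), d=3 → -e2, X_4=(2, -2, -5, 5)
t=4: X=(2, -2, -5, 5), d=2 → +e2, X_5=(2, -1, -5, 5)
t=5: X=(2, -1, -5, 5), d=6 → +e4, X_6=(2, -1, -5, 6)
t=6: X=(2, -1, -5, 6), d=3 → -e2, X_7=(2, -2, -5, 6)
t=7: X=(2, -2, -5, 6), d=6 → +e4, X_8=(2, -2, -5, 7)

(2, -2, -5, 7)


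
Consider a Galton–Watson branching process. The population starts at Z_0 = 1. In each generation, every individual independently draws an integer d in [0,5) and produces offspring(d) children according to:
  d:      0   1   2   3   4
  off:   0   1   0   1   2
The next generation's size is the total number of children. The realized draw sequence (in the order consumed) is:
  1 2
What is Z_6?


0

gen 0: Z_0=1, draws=[1], offspring=[1], Z_1=1
gen 1: Z_1=1, draws=[2], offspring=[0], Z_2=0
gen 2: Z_2=0, draws=[], offspring=[], Z_3=0
gen 3: Z_3=0, draws=[], offspring=[], Z_4=0
gen 4: Z_4=0, draws=[], offspring=[], Z_5=0
gen 5: Z_5=0, draws=[], offspring=[], Z_6=0


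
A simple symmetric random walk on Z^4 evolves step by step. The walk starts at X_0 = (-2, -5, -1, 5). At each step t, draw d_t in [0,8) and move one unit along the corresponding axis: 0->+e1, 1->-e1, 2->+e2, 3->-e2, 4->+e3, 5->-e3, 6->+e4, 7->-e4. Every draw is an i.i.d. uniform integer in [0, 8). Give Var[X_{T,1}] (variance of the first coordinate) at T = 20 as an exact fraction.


5

Outcome values over d=0..7: [1, -1, 0, 0, 0, 0, 0, 0]
Σy = 0, Σy² = 2, M = 8
μ = 0/8 = 0,  σ² = 2/8 − (0)² = 1/4
Independent increments: Var[X_20] = 20·σ² = 20·(1/4) = 5


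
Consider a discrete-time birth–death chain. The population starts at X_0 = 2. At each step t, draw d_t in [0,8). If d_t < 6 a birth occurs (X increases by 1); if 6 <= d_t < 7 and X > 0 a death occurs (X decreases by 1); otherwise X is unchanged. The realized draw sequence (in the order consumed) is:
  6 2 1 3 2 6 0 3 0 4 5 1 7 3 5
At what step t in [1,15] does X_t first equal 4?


t=0: X=2, d=6 → death, X_1=1
t=1: X=1, d=2 → birth, X_2=2
t=2: X=2, d=1 → birth, X_3=3
t=3: X=3, d=3 → birth, X_4=4
t=4: X=4, d=2 → birth, X_5=5
t=5: X=5, d=6 → death, X_6=4
t=6: X=4, d=0 → birth, X_7=5
t=7: X=5, d=3 → birth, X_8=6
t=8: X=6, d=0 → birth, X_9=7
t=9: X=7, d=4 → birth, X_10=8
t=10: X=8, d=5 → birth, X_11=9
t=11: X=9, d=1 → birth, X_12=10
t=12: X=10, d=7 → hold, X_13=10
t=13: X=10, d=3 → birth, X_14=11
t=14: X=11, d=5 → birth, X_15=12

4


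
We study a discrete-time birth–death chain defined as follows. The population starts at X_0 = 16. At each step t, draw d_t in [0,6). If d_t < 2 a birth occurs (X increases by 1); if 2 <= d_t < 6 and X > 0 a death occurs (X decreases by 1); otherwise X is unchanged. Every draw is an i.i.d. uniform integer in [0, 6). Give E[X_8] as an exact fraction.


40/3

X can drop by at most 1 per step and X_0 = 16 > T = 8, so X_t >= 16 − t >= 8 > 0 for every t <= 8: the floor at 0 (the 'and X > 0' condition) never binds. Hence X_8 = X_0 + Σ_{t<8} Y_t with i.i.d. increments Y_t = y(d_t) ∈ {+1, −1, 0}.
Outcome values over d=0..5: [1, 1, -1, -1, -1, -1]
Σy = -2, Σy² = 6, M = 6
μ = -2/6 = -1/3,  σ² = 6/6 − (-1/3)² = 8/9
E[X_8] = 16 + 8·(-1/3) = 40/3


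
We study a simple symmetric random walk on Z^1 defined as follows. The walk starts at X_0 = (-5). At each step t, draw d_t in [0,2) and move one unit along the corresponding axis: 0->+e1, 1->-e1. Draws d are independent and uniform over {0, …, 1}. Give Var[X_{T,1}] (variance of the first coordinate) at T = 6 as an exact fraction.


6

Outcome values over d=0..1: [1, -1]
Σy = 0, Σy² = 2, M = 2
μ = 0/2 = 0,  σ² = 2/2 − (0)² = 1
Independent increments: Var[X_6] = 6·σ² = 6·(1) = 6


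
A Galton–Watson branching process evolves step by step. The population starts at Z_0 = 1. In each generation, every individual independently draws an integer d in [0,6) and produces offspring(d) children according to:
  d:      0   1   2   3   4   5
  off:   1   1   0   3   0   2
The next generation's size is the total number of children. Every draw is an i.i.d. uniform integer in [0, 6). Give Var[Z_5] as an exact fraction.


889020671/60466176

Outcome values over d=0..5: [1, 1, 0, 3, 0, 2]
Σy = 7, Σy² = 15, M = 6
μ = 7/6 = 7/6,  σ² = 15/6 − (7/6)² = 41/36
V_0 = 0, E_0 = 1
V_1 = 41/36·E_0 + (7/6)²·V_0 = 41/36;  E_1 = 7/6
V_2 = 41/36·E_1 + (7/6)²·V_1 = 3731/1296;  E_2 = 49/36
V_3 = 41/36·E_2 + (7/6)²·V_2 = 255143/46656;  E_3 = 343/216
V_4 = 41/36·E_3 + (7/6)²·V_3 = 15539615/1679616;  E_4 = 2401/1296
V_5 = 41/36·E_4 + (7/6)²·V_4 = 889020671/60466176;  E_5 = 16807/7776


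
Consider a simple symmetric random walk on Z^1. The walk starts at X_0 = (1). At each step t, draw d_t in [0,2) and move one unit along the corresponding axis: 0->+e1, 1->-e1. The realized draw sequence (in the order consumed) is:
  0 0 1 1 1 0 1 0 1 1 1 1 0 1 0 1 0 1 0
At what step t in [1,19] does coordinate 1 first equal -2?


11

t=0: X=(1), d=0 → +e1, X_1=(2)
t=1: X=(2), d=0 → +e1, X_2=(3)
t=2: X=(3), d=1 → -e1, X_3=(2)
t=3: X=(2), d=1 → -e1, X_4=(1)
t=4: X=(1), d=1 → -e1, X_5=(0)
t=5: X=(0), d=0 → +e1, X_6=(1)
t=6: X=(1), d=1 → -e1, X_7=(0)
t=7: X=(0), d=0 → +e1, X_8=(1)
t=8: X=(1), d=1 → -e1, X_9=(0)
t=9: X=(0), d=1 → -e1, X_10=(-1)
t=10: X=(-1), d=1 → -e1, X_11=(-2)
t=11: X=(-2), d=1 → -e1, X_12=(-3)
t=12: X=(-3), d=0 → +e1, X_13=(-2)
t=13: X=(-2), d=1 → -e1, X_14=(-3)
t=14: X=(-3), d=0 → +e1, X_15=(-2)
t=15: X=(-2), d=1 → -e1, X_16=(-3)
t=16: X=(-3), d=0 → +e1, X_17=(-2)
t=17: X=(-2), d=1 → -e1, X_18=(-3)
t=18: X=(-3), d=0 → +e1, X_19=(-2)


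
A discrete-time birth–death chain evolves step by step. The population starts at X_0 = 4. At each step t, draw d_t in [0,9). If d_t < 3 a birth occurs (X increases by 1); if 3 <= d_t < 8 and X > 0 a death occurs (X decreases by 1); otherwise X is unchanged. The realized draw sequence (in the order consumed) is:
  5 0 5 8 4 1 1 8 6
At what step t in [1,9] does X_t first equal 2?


t=0: X=4, d=5 → death, X_1=3
t=1: X=3, d=0 → birth, X_2=4
t=2: X=4, d=5 → death, X_3=3
t=3: X=3, d=8 → hold, X_4=3
t=4: X=3, d=4 → death, X_5=2
t=5: X=2, d=1 → birth, X_6=3
t=6: X=3, d=1 → birth, X_7=4
t=7: X=4, d=8 → hold, X_8=4
t=8: X=4, d=6 → death, X_9=3

5


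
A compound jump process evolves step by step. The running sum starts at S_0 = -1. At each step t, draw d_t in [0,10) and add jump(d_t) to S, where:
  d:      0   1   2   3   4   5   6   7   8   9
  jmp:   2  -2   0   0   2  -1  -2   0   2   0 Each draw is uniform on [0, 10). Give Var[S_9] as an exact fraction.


Outcome values over d=0..9: [2, -2, 0, 0, 2, -1, -2, 0, 2, 0]
Σy = 1, Σy² = 21, M = 10
μ = 1/10 = 1/10,  σ² = 21/10 − (1/10)² = 209/100
Independent increments: Var[S_9] = 9·σ² = 9·(209/100) = 1881/100

1881/100


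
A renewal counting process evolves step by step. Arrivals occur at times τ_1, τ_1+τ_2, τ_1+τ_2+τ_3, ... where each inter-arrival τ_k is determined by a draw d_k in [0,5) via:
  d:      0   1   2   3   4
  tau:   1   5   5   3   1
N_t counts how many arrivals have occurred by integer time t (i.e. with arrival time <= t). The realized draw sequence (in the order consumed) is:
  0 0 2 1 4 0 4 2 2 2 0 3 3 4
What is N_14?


6

draw d_1=0: τ_1=1, arrival time A_1=1
draw d_2=0: τ_2=1, arrival time A_2=2
draw d_3=2: τ_3=5, arrival time A_3=7
draw d_4=1: τ_4=5, arrival time A_4=12
draw d_5=4: τ_5=1, arrival time A_5=13
draw d_6=0: τ_6=1, arrival time A_6=14
draw d_7=4: τ_7=1, arrival time A_7=15
draw d_8=2: τ_8=5, arrival time A_8=20
draw d_9=2: τ_9=5, arrival time A_9=25
draw d_10=2: τ_10=5, arrival time A_10=30
draw d_11=0: τ_11=1, arrival time A_11=31
draw d_12=3: τ_12=3, arrival time A_12=34
draw d_13=3: τ_13=3, arrival time A_13=37
draw d_14=4: τ_14=1, arrival time A_14=38
N_t over t=0..14: 0:0 1:1 2:2 3:2 4:2 5:2 6:2 7:3 8:3 9:3 10:3 11:3 12:4 13:5 14:6


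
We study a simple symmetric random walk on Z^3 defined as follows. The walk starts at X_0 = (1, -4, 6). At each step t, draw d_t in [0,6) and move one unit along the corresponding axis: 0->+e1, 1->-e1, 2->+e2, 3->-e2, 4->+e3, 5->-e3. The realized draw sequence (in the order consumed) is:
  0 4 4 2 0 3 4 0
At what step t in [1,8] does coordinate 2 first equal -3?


4

t=0: X=(1, -4, 6), d=0 → +e1, X_1=(2, -4, 6)
t=1: X=(2, -4, 6), d=4 → +e3, X_2=(2, -4, 7)
t=2: X=(2, -4, 7), d=4 → +e3, X_3=(2, -4, 8)
t=3: X=(2, -4, 8), d=2 → +e2, X_4=(2, -3, 8)
t=4: X=(2, -3, 8), d=0 → +e1, X_5=(3, -3, 8)
t=5: X=(3, -3, 8), d=3 → -e2, X_6=(3, -4, 8)
t=6: X=(3, -4, 8), d=4 → +e3, X_7=(3, -4, 9)
t=7: X=(3, -4, 9), d=0 → +e1, X_8=(4, -4, 9)


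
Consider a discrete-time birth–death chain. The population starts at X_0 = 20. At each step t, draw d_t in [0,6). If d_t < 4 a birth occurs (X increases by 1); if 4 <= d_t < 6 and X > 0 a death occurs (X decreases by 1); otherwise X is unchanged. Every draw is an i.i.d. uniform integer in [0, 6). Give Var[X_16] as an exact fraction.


X can drop by at most 1 per step and X_0 = 20 > T = 16, so X_t >= 20 − t >= 4 > 0 for every t <= 16: the floor at 0 (the 'and X > 0' condition) never binds. Hence X_16 = X_0 + Σ_{t<16} Y_t with i.i.d. increments Y_t = y(d_t) ∈ {+1, −1, 0}.
Outcome values over d=0..5: [1, 1, 1, 1, -1, -1]
Σy = 2, Σy² = 6, M = 6
μ = 2/6 = 1/3,  σ² = 6/6 − (1/3)² = 8/9
Independent increments: Var[X_16] = 16·σ² = 16·(8/9) = 128/9

128/9


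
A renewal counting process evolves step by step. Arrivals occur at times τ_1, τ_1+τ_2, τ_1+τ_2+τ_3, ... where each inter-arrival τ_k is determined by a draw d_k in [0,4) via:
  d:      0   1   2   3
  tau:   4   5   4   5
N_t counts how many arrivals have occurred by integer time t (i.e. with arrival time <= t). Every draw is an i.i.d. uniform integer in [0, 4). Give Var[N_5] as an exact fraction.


0

Inter-arrival values over d=0..3: [4, 5, 4, 5]
Each d has probability 1/4, so the pmf of τ is: f(4) = 1/2, f(5) = 1/2
Let p_n(j) = P(N_n = j), with p_0 = [1]. Condition on τ_1: p_n(0) = P(τ > n), and for j >= 1, p_n(j) = Σ_{k<=n} f(k)·p_{n−k}(j−1)
p_1 = [1]  (j = 0)
p_2 = [1]  (j = 0)
p_3 = [1]  (j = 0)
p_4 = [1/2, 1/2]  (j = 0..1)
p_5 = [0, 1]  (j = 0..1)
E[N_5] = Σ j·p_5(j) = 1;  E[N_5²] = Σ j²·p_5(j) = 1
Var[N_5] = 1 − (1)² = 0


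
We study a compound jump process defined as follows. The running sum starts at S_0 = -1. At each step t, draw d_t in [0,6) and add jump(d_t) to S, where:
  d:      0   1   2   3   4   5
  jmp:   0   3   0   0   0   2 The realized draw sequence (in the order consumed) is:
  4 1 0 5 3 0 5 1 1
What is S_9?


12

t=0: S=-1, d=4, jump=0, S_1=-1
t=1: S=-1, d=1, jump=3, S_2=2
t=2: S=2, d=0, jump=0, S_3=2
t=3: S=2, d=5, jump=2, S_4=4
t=4: S=4, d=3, jump=0, S_5=4
t=5: S=4, d=0, jump=0, S_6=4
t=6: S=4, d=5, jump=2, S_7=6
t=7: S=6, d=1, jump=3, S_8=9
t=8: S=9, d=1, jump=3, S_9=12


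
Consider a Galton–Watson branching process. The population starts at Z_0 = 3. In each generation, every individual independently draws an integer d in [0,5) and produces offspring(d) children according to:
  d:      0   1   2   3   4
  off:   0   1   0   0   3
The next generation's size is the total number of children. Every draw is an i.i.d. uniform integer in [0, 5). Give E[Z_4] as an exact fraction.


Outcome values over d=0..4: [0, 1, 0, 0, 3]
Σy = 4, Σy² = 10, M = 5
μ = 4/5 = 4/5,  σ² = 10/5 − (4/5)² = 34/25
E[Z_0] = 3
E[Z_1] = 4/5·E[Z_0] = 12/5
E[Z_2] = 4/5·E[Z_1] = 48/25
E[Z_3] = 4/5·E[Z_2] = 192/125
E[Z_4] = 4/5·E[Z_3] = 768/625

768/625


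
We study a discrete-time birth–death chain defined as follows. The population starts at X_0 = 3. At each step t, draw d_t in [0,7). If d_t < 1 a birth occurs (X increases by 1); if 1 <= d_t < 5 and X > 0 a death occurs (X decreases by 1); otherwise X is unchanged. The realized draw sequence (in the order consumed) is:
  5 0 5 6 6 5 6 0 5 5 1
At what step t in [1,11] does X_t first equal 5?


8

t=0: X=3, d=5 → hold, X_1=3
t=1: X=3, d=0 → birth, X_2=4
t=2: X=4, d=5 → hold, X_3=4
t=3: X=4, d=6 → hold, X_4=4
t=4: X=4, d=6 → hold, X_5=4
t=5: X=4, d=5 → hold, X_6=4
t=6: X=4, d=6 → hold, X_7=4
t=7: X=4, d=0 → birth, X_8=5
t=8: X=5, d=5 → hold, X_9=5
t=9: X=5, d=5 → hold, X_10=5
t=10: X=5, d=1 → death, X_11=4


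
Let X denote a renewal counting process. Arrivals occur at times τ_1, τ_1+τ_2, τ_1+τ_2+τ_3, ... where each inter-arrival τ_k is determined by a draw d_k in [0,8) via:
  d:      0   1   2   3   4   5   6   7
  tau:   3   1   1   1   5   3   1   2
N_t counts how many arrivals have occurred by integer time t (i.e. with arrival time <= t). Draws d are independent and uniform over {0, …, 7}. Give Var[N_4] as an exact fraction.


Inter-arrival values over d=0..7: [3, 1, 1, 1, 5, 3, 1, 2]
Each d has probability 1/8, so the pmf of τ is: f(1) = 1/2, f(2) = 1/8, f(3) = 1/4, f(5) = 1/8
Let p_n(j) = P(N_n = j), with p_0 = [1]. Condition on τ_1: p_n(0) = P(τ > n), and for j >= 1, p_n(j) = Σ_{k<=n} f(k)·p_{n−k}(j−1)
p_1 = [1/2, 1/2]  (j = 0..1)
p_2 = [3/8, 3/8, 1/4]  (j = 0..2)
p_3 = [1/8, 1/2, 1/4, 1/8]  (j = 0..3)
p_4 = [1/8, 15/64, 27/64, 5/32, 1/16]  (j = 0..4)
E[N_4] = Σ j·p_4(j) = 115/64;  E[N_4²] = Σ j²·p_4(j) = 277/64
Var[N_4] = 277/64 − (115/64)² = 4503/4096

4503/4096


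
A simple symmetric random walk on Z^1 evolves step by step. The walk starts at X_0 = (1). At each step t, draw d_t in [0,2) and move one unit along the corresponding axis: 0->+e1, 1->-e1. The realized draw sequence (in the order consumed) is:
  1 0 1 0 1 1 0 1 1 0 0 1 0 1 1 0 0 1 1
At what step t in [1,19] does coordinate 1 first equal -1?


t=0: X=(1), d=1 → -e1, X_1=(0)
t=1: X=(0), d=0 → +e1, X_2=(1)
t=2: X=(1), d=1 → -e1, X_3=(0)
t=3: X=(0), d=0 → +e1, X_4=(1)
t=4: X=(1), d=1 → -e1, X_5=(0)
t=5: X=(0), d=1 → -e1, X_6=(-1)
t=6: X=(-1), d=0 → +e1, X_7=(0)
t=7: X=(0), d=1 → -e1, X_8=(-1)
t=8: X=(-1), d=1 → -e1, X_9=(-2)
t=9: X=(-2), d=0 → +e1, X_10=(-1)
t=10: X=(-1), d=0 → +e1, X_11=(0)
t=11: X=(0), d=1 → -e1, X_12=(-1)
t=12: X=(-1), d=0 → +e1, X_13=(0)
t=13: X=(0), d=1 → -e1, X_14=(-1)
t=14: X=(-1), d=1 → -e1, X_15=(-2)
t=15: X=(-2), d=0 → +e1, X_16=(-1)
t=16: X=(-1), d=0 → +e1, X_17=(0)
t=17: X=(0), d=1 → -e1, X_18=(-1)
t=18: X=(-1), d=1 → -e1, X_19=(-2)

6


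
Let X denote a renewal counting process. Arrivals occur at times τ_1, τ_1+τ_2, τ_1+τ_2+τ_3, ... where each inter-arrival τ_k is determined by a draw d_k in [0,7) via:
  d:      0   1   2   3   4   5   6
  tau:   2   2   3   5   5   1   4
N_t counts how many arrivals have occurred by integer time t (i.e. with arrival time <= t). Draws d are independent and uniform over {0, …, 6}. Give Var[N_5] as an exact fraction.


Inter-arrival values over d=0..6: [2, 2, 3, 5, 5, 1, 4]
Each d has probability 1/7, so the pmf of τ is: f(1) = 1/7, f(2) = 2/7, f(3) = 1/7, f(4) = 1/7, f(5) = 2/7
Let p_n(j) = P(N_n = j), with p_0 = [1]. Condition on τ_1: p_n(0) = P(τ > n), and for j >= 1, p_n(j) = Σ_{k<=n} f(k)·p_{n−k}(j−1)
p_1 = [6/7, 1/7]  (j = 0..1)
p_2 = [4/7, 20/49, 1/49]  (j = 0..2)
p_3 = [3/7, 23/49, 34/343, 1/343]  (j = 0..3)
p_4 = [2/7, 24/49, 10/49, 48/2401, 1/2401]  (j = 0..4)
p_5 = [0, 32/49, 97/343, 145/2401, 62/16807, 1/16807]  (j = 0..5)
E[N_5] = Σ j·p_5(j) = 23780/16807;  E[N_5²] = Σ j²·p_5(j) = 40140/16807
Var[N_5] = 40140/16807 − (23780/16807)² = 109144580/282475249

109144580/282475249


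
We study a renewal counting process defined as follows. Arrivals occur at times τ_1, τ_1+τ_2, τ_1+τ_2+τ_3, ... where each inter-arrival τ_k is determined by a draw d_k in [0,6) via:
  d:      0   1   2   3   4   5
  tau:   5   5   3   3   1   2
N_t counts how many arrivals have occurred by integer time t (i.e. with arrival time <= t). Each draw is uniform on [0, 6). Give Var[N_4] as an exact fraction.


Inter-arrival values over d=0..5: [5, 5, 3, 3, 1, 2]
Each d has probability 1/6, so the pmf of τ is: f(1) = 1/6, f(2) = 1/6, f(3) = 1/3, f(5) = 1/3
Let p_n(j) = P(N_n = j), with p_0 = [1]. Condition on τ_1: p_n(0) = P(τ > n), and for j >= 1, p_n(j) = Σ_{k<=n} f(k)·p_{n−k}(j−1)
p_1 = [5/6, 1/6]  (j = 0..1)
p_2 = [2/3, 11/36, 1/36]  (j = 0..2)
p_3 = [1/3, 7/12, 17/216, 1/216]  (j = 0..3)
p_4 = [1/3, 4/9, 11/54, 23/1296, 1/1296]  (j = 0..4)
E[N_4] = Σ j·p_4(j) = 1177/1296;  E[N_4²] = Σ j²·p_4(j) = 1855/1296
Var[N_4] = 1855/1296 − (1177/1296)² = 1018751/1679616

1018751/1679616


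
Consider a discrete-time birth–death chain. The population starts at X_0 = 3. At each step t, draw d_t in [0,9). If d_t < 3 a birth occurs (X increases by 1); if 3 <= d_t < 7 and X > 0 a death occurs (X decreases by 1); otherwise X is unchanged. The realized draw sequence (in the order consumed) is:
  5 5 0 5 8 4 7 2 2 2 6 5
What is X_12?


t=0: X=3, d=5 → death, X_1=2
t=1: X=2, d=5 → death, X_2=1
t=2: X=1, d=0 → birth, X_3=2
t=3: X=2, d=5 → death, X_4=1
t=4: X=1, d=8 → hold, X_5=1
t=5: X=1, d=4 → death, X_6=0
t=6: X=0, d=7 → hold, X_7=0
t=7: X=0, d=2 → birth, X_8=1
t=8: X=1, d=2 → birth, X_9=2
t=9: X=2, d=2 → birth, X_10=3
t=10: X=3, d=6 → death, X_11=2
t=11: X=2, d=5 → death, X_12=1

1


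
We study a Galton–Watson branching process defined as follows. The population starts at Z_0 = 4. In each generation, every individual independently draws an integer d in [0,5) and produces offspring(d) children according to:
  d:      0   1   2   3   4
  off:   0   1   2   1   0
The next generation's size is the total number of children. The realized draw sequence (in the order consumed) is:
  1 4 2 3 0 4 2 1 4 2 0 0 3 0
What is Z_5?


0

gen 0: Z_0=4, draws=[1, 4, 2, 3], offspring=[1, 0, 2, 1], Z_1=4
gen 1: Z_1=4, draws=[0, 4, 2, 1], offspring=[0, 0, 2, 1], Z_2=3
gen 2: Z_2=3, draws=[4, 2, 0], offspring=[0, 2, 0], Z_3=2
gen 3: Z_3=2, draws=[0, 3], offspring=[0, 1], Z_4=1
gen 4: Z_4=1, draws=[0], offspring=[0], Z_5=0


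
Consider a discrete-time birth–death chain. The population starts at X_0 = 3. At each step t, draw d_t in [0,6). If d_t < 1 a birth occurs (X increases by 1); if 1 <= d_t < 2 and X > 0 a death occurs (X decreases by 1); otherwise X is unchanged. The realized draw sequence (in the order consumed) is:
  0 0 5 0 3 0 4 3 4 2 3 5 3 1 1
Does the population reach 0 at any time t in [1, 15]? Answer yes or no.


no

t=0: X=3, d=0 → birth, X_1=4
t=1: X=4, d=0 → birth, X_2=5
t=2: X=5, d=5 → hold, X_3=5
t=3: X=5, d=0 → birth, X_4=6
t=4: X=6, d=3 → hold, X_5=6
t=5: X=6, d=0 → birth, X_6=7
t=6: X=7, d=4 → hold, X_7=7
t=7: X=7, d=3 → hold, X_8=7
t=8: X=7, d=4 → hold, X_9=7
t=9: X=7, d=2 → hold, X_10=7
t=10: X=7, d=3 → hold, X_11=7
t=11: X=7, d=5 → hold, X_12=7
t=12: X=7, d=3 → hold, X_13=7
t=13: X=7, d=1 → death, X_14=6
t=14: X=6, d=1 → death, X_15=5


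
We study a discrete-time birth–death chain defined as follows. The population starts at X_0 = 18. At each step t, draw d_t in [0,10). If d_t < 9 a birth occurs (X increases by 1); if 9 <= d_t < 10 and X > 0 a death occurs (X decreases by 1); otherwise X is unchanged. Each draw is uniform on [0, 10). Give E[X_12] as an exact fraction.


138/5

X can drop by at most 1 per step and X_0 = 18 > T = 12, so X_t >= 18 − t >= 6 > 0 for every t <= 12: the floor at 0 (the 'and X > 0' condition) never binds. Hence X_12 = X_0 + Σ_{t<12} Y_t with i.i.d. increments Y_t = y(d_t) ∈ {+1, −1, 0}.
Outcome values over d=0..9: [1, 1, 1, 1, 1, 1, 1, 1, 1, -1]
Σy = 8, Σy² = 10, M = 10
μ = 8/10 = 4/5,  σ² = 10/10 − (4/5)² = 9/25
E[X_12] = 18 + 12·(4/5) = 138/5


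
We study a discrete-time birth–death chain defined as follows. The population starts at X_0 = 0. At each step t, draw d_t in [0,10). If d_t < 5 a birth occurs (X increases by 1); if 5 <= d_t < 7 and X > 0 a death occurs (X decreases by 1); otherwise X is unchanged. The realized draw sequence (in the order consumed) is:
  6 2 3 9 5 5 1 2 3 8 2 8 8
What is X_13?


4

t=0: X=0, d=6 → hold, X_1=0
t=1: X=0, d=2 → birth, X_2=1
t=2: X=1, d=3 → birth, X_3=2
t=3: X=2, d=9 → hold, X_4=2
t=4: X=2, d=5 → death, X_5=1
t=5: X=1, d=5 → death, X_6=0
t=6: X=0, d=1 → birth, X_7=1
t=7: X=1, d=2 → birth, X_8=2
t=8: X=2, d=3 → birth, X_9=3
t=9: X=3, d=8 → hold, X_10=3
t=10: X=3, d=2 → birth, X_11=4
t=11: X=4, d=8 → hold, X_12=4
t=12: X=4, d=8 → hold, X_13=4


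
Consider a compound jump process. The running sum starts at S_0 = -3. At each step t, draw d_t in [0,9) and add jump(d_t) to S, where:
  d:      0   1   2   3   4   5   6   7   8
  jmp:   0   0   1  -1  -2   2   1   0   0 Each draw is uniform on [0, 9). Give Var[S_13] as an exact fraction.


Outcome values over d=0..8: [0, 0, 1, -1, -2, 2, 1, 0, 0]
Σy = 1, Σy² = 11, M = 9
μ = 1/9 = 1/9,  σ² = 11/9 − (1/9)² = 98/81
Independent increments: Var[S_13] = 13·σ² = 13·(98/81) = 1274/81

1274/81


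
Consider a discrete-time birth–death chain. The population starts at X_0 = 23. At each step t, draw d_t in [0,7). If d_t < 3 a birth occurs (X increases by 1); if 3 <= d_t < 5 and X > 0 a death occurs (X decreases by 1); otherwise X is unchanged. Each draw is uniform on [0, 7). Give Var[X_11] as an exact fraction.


374/49

X can drop by at most 1 per step and X_0 = 23 > T = 11, so X_t >= 23 − t >= 12 > 0 for every t <= 11: the floor at 0 (the 'and X > 0' condition) never binds. Hence X_11 = X_0 + Σ_{t<11} Y_t with i.i.d. increments Y_t = y(d_t) ∈ {+1, −1, 0}.
Outcome values over d=0..6: [1, 1, 1, -1, -1, 0, 0]
Σy = 1, Σy² = 5, M = 7
μ = 1/7 = 1/7,  σ² = 5/7 − (1/7)² = 34/49
Independent increments: Var[X_11] = 11·σ² = 11·(34/49) = 374/49


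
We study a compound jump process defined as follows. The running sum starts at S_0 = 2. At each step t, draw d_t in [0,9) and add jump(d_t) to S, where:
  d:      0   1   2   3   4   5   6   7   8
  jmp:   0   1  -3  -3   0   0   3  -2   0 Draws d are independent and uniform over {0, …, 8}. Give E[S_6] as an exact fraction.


-2/3

Outcome values over d=0..8: [0, 1, -3, -3, 0, 0, 3, -2, 0]
Σy = -4, Σy² = 32, M = 9
μ = -4/9 = -4/9,  σ² = 32/9 − (-4/9)² = 272/81
E[S_6] = 2 + 6·(-4/9) = -2/3


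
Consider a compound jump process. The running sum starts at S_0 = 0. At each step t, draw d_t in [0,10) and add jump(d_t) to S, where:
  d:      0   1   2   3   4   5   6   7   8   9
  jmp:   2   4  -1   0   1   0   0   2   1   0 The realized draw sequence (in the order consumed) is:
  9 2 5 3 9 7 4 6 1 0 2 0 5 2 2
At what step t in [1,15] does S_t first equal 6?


9

t=0: S=0, d=9, jump=0, S_1=0
t=1: S=0, d=2, jump=-1, S_2=-1
t=2: S=-1, d=5, jump=0, S_3=-1
t=3: S=-1, d=3, jump=0, S_4=-1
t=4: S=-1, d=9, jump=0, S_5=-1
t=5: S=-1, d=7, jump=2, S_6=1
t=6: S=1, d=4, jump=1, S_7=2
t=7: S=2, d=6, jump=0, S_8=2
t=8: S=2, d=1, jump=4, S_9=6
t=9: S=6, d=0, jump=2, S_10=8
t=10: S=8, d=2, jump=-1, S_11=7
t=11: S=7, d=0, jump=2, S_12=9
t=12: S=9, d=5, jump=0, S_13=9
t=13: S=9, d=2, jump=-1, S_14=8
t=14: S=8, d=2, jump=-1, S_15=7


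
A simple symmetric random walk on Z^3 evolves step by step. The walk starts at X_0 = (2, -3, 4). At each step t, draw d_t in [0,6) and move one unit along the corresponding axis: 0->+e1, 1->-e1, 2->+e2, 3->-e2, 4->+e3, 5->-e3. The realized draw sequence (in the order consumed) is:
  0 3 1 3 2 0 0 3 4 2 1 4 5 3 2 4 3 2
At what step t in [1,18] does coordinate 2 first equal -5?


4

t=0: X=(2, -3, 4), d=0 → +e1, X_1=(3, -3, 4)
t=1: X=(3, -3, 4), d=3 → -e2, X_2=(3, -4, 4)
t=2: X=(3, -4, 4), d=1 → -e1, X_3=(2, -4, 4)
t=3: X=(2, -4, 4), d=3 → -e2, X_4=(2, -5, 4)
t=4: X=(2, -5, 4), d=2 → +e2, X_5=(2, -4, 4)
t=5: X=(2, -4, 4), d=0 → +e1, X_6=(3, -4, 4)
t=6: X=(3, -4, 4), d=0 → +e1, X_7=(4, -4, 4)
t=7: X=(4, -4, 4), d=3 → -e2, X_8=(4, -5, 4)
t=8: X=(4, -5, 4), d=4 → +e3, X_9=(4, -5, 5)
t=9: X=(4, -5, 5), d=2 → +e2, X_10=(4, -4, 5)
t=10: X=(4, -4, 5), d=1 → -e1, X_11=(3, -4, 5)
t=11: X=(3, -4, 5), d=4 → +e3, X_12=(3, -4, 6)
t=12: X=(3, -4, 6), d=5 → -e3, X_13=(3, -4, 5)
t=13: X=(3, -4, 5), d=3 → -e2, X_14=(3, -5, 5)
t=14: X=(3, -5, 5), d=2 → +e2, X_15=(3, -4, 5)
t=15: X=(3, -4, 5), d=4 → +e3, X_16=(3, -4, 6)
t=16: X=(3, -4, 6), d=3 → -e2, X_17=(3, -5, 6)
t=17: X=(3, -5, 6), d=2 → +e2, X_18=(3, -4, 6)
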